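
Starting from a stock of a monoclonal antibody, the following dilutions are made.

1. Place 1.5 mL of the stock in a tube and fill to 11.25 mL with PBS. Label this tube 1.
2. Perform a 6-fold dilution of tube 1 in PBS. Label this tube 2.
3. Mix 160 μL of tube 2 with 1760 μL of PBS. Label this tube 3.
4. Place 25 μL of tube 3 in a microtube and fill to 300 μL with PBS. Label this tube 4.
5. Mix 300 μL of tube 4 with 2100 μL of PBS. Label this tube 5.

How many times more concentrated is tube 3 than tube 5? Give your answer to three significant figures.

Step 1: 1.5 mL brought to 11.25 mL → factor 11.25/1.5 = 7.5
Step 2: 6-fold → factor 6
Step 3: 160 μL + 1760 μL = 1920 μL total → factor 1920/160 = 12
Step 4: 25 μL brought to 300 μL → factor 300/25 = 12
Step 5: 300 μL + 2100 μL = 2400 μL total → factor 2400/300 = 8
Dilution factor to tube 3 = 540; to tube 5 = 51840
[tube 3]/[tube 5] = (factor to tube 5)/(factor to tube 3) = 51840/540 = 96.0

96.0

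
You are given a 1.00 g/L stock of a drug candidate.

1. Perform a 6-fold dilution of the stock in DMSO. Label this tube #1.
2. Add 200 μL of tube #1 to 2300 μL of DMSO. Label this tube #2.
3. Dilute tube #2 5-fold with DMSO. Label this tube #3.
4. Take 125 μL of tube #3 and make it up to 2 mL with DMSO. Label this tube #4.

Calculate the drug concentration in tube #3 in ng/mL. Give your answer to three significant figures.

2.67 × 10^3 ng/mL

Step 1: 6-fold → factor 6
Step 2: 200 μL + 2300 μL = 2500 μL total → factor 2500/200 = 12.5
Step 3: 5-fold → factor 5
Dilution factor through tube #3 = 6 × 12.5 × 5 = 375
[tube #3] = 1.00 g/L / 375 = 0.002667 g/L = 2.67 × 10^3 ng/mL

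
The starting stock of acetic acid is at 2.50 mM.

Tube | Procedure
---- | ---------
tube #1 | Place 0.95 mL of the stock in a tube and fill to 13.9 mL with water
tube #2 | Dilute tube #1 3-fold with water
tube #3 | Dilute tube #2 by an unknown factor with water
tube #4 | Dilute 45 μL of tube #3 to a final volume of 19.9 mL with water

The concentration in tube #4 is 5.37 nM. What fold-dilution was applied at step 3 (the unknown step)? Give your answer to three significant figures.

Step 1: 0.95 mL brought to 13.9 mL → factor 13.9/0.95 = 14.632
Step 2: 3-fold → factor 3
Step 3: unknown factor x
Step 4: 45 μL brought to 19.9 mL → factor 19900/45 = 442.22
Product of known-step factors = 19411
Overall factor = 2.50 mM / (5.37 nM) = 4.6555 × 10^5
x = 4.6555 × 10^5 / 19411 = 24.0

24.0-fold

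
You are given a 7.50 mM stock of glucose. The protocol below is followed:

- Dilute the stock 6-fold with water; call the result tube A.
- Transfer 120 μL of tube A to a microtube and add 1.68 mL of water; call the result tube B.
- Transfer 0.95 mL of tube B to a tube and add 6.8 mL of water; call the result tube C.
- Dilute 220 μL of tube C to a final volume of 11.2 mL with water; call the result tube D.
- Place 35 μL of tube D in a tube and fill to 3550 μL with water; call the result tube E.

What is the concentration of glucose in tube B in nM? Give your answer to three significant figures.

8.33 × 10^4 nM

Step 1: 6-fold → factor 6
Step 2: 120 μL + 1.68 mL = 1800 μL total → factor 1800/120 = 15
Dilution factor through tube B = 6 × 15 = 90
[tube B] = 7.50 mM / 90 = 0.08333 mM = 8.33 × 10^4 nM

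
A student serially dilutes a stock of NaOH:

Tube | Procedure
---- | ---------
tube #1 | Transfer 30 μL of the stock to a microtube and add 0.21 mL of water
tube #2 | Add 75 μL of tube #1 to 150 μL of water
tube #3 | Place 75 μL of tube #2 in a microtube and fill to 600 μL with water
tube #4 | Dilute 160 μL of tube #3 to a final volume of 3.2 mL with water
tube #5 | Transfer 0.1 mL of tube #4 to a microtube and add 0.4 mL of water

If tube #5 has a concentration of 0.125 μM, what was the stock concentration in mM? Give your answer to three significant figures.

2.40 mM

Step 1: 30 μL + 0.21 mL = 240 μL total → factor 240/30 = 8
Step 2: 75 μL + 150 μL = 225 μL total → factor 225/75 = 3
Step 3: 75 μL brought to 600 μL → factor 600/75 = 8
Step 4: 160 μL brought to 3.2 mL → factor 3200/160 = 20
Step 5: 0.1 mL + 0.4 mL = 0.5 mL total → factor 0.5/0.1 = 5
Overall dilution factor = 8 × 3 × 8 × 20 × 5 = 19200
Stock = 0.125 μM × 19200 = 2400 μM = 2.40 mM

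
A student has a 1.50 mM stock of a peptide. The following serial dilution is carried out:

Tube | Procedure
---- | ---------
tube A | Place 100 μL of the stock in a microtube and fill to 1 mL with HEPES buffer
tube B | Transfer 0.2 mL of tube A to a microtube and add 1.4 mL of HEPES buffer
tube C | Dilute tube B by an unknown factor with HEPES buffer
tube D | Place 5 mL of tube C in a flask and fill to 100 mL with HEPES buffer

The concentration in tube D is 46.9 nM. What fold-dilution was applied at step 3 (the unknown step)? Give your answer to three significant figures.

Step 1: 100 μL brought to 1 mL → factor 1000/100 = 10
Step 2: 0.2 mL + 1.4 mL = 1.6 mL total → factor 1.6/0.2 = 8
Step 3: unknown factor x
Step 4: 5 mL brought to 100 mL → factor 100/5 = 20
Product of known-step factors = 1600
Overall factor = 1.50 mM / (46.9 nM) = 31983
x = 31983 / 1600 = 20.0

20.0-fold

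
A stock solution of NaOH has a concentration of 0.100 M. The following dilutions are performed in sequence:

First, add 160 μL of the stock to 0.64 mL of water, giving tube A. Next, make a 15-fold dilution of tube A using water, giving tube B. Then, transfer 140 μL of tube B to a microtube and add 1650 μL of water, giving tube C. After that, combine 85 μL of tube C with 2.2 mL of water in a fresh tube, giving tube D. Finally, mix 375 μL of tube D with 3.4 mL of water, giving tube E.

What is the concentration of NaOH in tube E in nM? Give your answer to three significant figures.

Step 1: 160 μL + 0.64 mL = 800 μL total → factor 800/160 = 5
Step 2: 15-fold → factor 15
Step 3: 140 μL + 1650 μL = 1790 μL total → factor 1790/140 = 12.786
Step 4: 85 μL + 2.2 mL = 2285 μL total → factor 2285/85 = 26.882
Step 5: 375 μL + 3.4 mL = 3775 μL total → factor 3775/375 = 10.067
Overall dilution factor = 5 × 15 × 12.786 × 26.882 × 10.067 = 2.595 × 10^5
Final = 0.100 M / 2.595 × 10^5 = 3.854 × 10^-7 M = 385 nM

385 nM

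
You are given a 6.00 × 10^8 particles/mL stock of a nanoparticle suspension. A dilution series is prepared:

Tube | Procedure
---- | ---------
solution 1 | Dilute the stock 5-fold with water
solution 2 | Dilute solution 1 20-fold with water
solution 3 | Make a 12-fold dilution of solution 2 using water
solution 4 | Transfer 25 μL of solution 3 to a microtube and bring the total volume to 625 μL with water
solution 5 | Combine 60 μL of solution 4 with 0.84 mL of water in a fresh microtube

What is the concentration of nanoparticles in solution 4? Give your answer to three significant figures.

Step 1: 5-fold → factor 5
Step 2: 20-fold → factor 20
Step 3: 12-fold → factor 12
Step 4: 25 μL brought to 625 μL → factor 625/25 = 25
Dilution factor through solution 4 = 5 × 20 × 12 × 25 = 30000
[solution 4] = 6.00 × 10^8 particles/mL / 30000 = 2.00 × 10^4 particles/mL

2.00 × 10^4 particles/mL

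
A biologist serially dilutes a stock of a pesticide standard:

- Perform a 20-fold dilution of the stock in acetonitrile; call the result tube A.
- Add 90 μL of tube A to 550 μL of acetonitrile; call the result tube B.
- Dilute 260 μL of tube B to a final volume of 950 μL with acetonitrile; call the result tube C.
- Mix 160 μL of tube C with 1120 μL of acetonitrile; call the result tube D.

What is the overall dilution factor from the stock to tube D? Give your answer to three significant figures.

4.16 × 10^3

Step 1: 20-fold → factor 20
Step 2: 90 μL + 550 μL = 640 μL total → factor 640/90 = 7.1111
Step 3: 260 μL brought to 950 μL → factor 950/260 = 3.6538
Step 4: 160 μL + 1120 μL = 1280 μL total → factor 1280/160 = 8
Overall dilution factor = 20 × 7.1111 × 3.6538 × 8 = 4157.3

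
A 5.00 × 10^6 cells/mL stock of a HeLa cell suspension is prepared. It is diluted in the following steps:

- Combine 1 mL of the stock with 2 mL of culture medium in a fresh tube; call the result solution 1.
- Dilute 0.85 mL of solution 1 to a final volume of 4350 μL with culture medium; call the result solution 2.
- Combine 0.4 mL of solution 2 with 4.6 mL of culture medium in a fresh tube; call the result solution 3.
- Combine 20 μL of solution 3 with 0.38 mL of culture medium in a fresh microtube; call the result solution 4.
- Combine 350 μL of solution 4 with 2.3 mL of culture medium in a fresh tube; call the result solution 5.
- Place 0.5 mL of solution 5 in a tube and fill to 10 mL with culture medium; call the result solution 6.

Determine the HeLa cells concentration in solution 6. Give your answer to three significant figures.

Step 1: 1 mL + 2 mL = 3 mL total → factor 3/1 = 3
Step 2: 0.85 mL brought to 4350 μL → factor 4.35/0.85 = 5.1176
Step 3: 0.4 mL + 4.6 mL = 5 mL total → factor 5/0.4 = 12.5
Step 4: 20 μL + 0.38 mL = 400 μL total → factor 400/20 = 20
Step 5: 350 μL + 2.3 mL = 2650 μL total → factor 2650/350 = 7.5714
Step 6: 0.5 mL brought to 10 mL → factor 10/0.5 = 20
Overall dilution factor = 3 × 5.1176 × 12.5 × 20 × 7.5714 × 20 = 5.8122 × 10^5
Final = 5.00 × 10^6 cells/mL / 5.8122 × 10^5 = 8.60 cells/mL

8.60 cells/mL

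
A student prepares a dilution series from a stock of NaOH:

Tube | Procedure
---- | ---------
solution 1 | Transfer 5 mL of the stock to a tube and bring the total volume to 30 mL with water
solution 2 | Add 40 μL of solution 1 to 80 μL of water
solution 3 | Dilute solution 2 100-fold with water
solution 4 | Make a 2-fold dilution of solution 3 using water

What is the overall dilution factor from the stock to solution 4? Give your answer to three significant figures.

3.60 × 10^3

Step 1: 5 mL brought to 30 mL → factor 30/5 = 6
Step 2: 40 μL + 80 μL = 120 μL total → factor 120/40 = 3
Step 3: 100-fold → factor 100
Step 4: 2-fold → factor 2
Overall dilution factor = 6 × 3 × 100 × 2 = 3600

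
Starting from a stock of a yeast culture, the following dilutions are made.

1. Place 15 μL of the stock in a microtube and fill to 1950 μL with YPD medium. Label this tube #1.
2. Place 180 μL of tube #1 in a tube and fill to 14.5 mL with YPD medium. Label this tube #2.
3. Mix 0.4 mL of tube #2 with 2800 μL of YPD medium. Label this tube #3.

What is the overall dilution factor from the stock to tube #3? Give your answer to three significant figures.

Step 1: 15 μL brought to 1950 μL → factor 1950/15 = 130
Step 2: 180 μL brought to 14.5 mL → factor 14500/180 = 80.556
Step 3: 0.4 mL + 2800 μL = 3.2 mL total → factor 3.2/0.4 = 8
Overall dilution factor = 130 × 80.556 × 8 = 83778

8.38 × 10^4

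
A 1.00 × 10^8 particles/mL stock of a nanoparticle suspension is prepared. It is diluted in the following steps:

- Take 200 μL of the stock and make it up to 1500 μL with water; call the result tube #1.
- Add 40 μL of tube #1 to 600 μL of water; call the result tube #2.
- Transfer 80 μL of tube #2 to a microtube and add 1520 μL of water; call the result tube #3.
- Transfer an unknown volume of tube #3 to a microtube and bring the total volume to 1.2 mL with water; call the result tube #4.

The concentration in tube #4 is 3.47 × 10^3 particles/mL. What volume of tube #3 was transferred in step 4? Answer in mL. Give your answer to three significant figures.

Step 1: 200 μL brought to 1500 μL → factor 1500/200 = 7.5
Step 2: 40 μL + 600 μL = 640 μL total → factor 640/40 = 16
Step 3: 80 μL + 1520 μL = 1600 μL total → factor 1600/80 = 20
Step 4: v brought to 1.2 mL → factor = 1.2 mL/v
Product of known-step factors = 2400
Overall factor = 1.00 × 10^8 particles/mL / (3.47 × 10^3 particles/mL) = 28818
Step-4 factor = 28818 / 2400 = 12.008
v = 1.2 mL / 12.008 = 0.0999 mL

0.0999 mL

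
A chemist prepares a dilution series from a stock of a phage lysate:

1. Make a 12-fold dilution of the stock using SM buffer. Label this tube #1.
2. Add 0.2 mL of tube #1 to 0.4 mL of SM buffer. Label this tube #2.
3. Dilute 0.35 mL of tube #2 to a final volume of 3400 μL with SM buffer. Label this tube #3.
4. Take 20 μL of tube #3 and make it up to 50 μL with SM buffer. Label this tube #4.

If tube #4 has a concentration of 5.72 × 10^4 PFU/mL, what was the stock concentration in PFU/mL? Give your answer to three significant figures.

5.00 × 10^7 PFU/mL

Step 1: 12-fold → factor 12
Step 2: 0.2 mL + 0.4 mL = 0.6 mL total → factor 0.6/0.2 = 3
Step 3: 0.35 mL brought to 3400 μL → factor 3.4/0.35 = 9.7143
Step 4: 20 μL brought to 50 μL → factor 50/20 = 2.5
Overall dilution factor = 12 × 3 × 9.7143 × 2.5 = 874.29
Stock = 5.72 × 10^4 PFU/mL × 874.29 = 5.00 × 10^7 PFU/mL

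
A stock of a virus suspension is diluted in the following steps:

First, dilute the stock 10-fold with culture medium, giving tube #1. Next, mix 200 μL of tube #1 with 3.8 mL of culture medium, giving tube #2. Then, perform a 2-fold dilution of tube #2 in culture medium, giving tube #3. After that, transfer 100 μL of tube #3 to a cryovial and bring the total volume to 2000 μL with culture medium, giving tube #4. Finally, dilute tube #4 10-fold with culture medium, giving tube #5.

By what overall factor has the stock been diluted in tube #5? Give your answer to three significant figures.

8.00 × 10^4

Step 1: 10-fold → factor 10
Step 2: 200 μL + 3.8 mL = 4000 μL total → factor 4000/200 = 20
Step 3: 2-fold → factor 2
Step 4: 100 μL brought to 2000 μL → factor 2000/100 = 20
Step 5: 10-fold → factor 10
Overall dilution factor = 10 × 20 × 2 × 20 × 10 = 80000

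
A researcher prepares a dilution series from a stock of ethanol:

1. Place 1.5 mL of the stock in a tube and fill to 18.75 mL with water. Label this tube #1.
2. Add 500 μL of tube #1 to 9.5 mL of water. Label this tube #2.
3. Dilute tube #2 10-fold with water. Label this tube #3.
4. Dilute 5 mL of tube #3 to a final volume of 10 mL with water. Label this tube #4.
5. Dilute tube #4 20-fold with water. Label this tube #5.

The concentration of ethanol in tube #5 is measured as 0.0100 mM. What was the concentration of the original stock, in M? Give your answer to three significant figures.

1.00 M

Step 1: 1.5 mL brought to 18.75 mL → factor 18.75/1.5 = 12.5
Step 2: 500 μL + 9.5 mL = 10000 μL total → factor 10000/500 = 20
Step 3: 10-fold → factor 10
Step 4: 5 mL brought to 10 mL → factor 10/5 = 2
Step 5: 20-fold → factor 20
Overall dilution factor = 12.5 × 20 × 10 × 2 × 20 = 1 × 10^5
Stock = 0.0100 mM × 1 × 10^5 = 1000 mM = 1.00 M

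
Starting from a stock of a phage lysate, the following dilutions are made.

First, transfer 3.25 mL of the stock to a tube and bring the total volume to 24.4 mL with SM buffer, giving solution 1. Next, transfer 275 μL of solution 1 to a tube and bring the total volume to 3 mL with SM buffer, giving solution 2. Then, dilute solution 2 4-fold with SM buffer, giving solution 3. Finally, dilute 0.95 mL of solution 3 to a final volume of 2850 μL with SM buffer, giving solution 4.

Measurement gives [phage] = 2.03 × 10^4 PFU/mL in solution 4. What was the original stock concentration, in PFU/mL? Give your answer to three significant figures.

2.00 × 10^7 PFU/mL

Step 1: 3.25 mL brought to 24.4 mL → factor 24.4/3.25 = 7.5077
Step 2: 275 μL brought to 3 mL → factor 3000/275 = 10.909
Step 3: 4-fold → factor 4
Step 4: 0.95 mL brought to 2850 μL → factor 2.85/0.95 = 3
Overall dilution factor = 7.5077 × 10.909 × 4 × 3 = 982.83
Stock = 2.03 × 10^4 PFU/mL × 982.83 = 2.00 × 10^7 PFU/mL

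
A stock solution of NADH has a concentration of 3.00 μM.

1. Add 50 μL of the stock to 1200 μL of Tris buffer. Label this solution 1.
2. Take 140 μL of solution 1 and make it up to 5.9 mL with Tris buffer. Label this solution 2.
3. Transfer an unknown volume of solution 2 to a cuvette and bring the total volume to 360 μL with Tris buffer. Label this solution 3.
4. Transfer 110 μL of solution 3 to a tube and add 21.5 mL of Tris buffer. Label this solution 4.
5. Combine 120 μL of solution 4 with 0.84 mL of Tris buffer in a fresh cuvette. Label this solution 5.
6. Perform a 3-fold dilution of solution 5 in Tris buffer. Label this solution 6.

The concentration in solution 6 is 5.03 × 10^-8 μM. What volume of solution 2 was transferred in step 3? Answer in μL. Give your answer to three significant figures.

Step 1: 50 μL + 1200 μL = 1250 μL total → factor 1250/50 = 25
Step 2: 140 μL brought to 5.9 mL → factor 5900/140 = 42.143
Step 3: v brought to 360 μL → factor = 360 μL/v
Step 4: 110 μL + 21.5 mL = 21610 μL total → factor 21610/110 = 196.45
Step 5: 120 μL + 0.84 mL = 960 μL total → factor 960/120 = 8
Step 6: 3-fold → factor 3
Product of known-step factors = 4.9675 × 10^6
Overall factor = 3.00 μM / (5.03 × 10^-8 μM) = 5.9642 × 10^7
Step-3 factor = 5.9642 × 10^7 / 4.9675 × 10^6 = 12.006
v = 360 μL / 12.006 = 30.0 μL

30.0 μL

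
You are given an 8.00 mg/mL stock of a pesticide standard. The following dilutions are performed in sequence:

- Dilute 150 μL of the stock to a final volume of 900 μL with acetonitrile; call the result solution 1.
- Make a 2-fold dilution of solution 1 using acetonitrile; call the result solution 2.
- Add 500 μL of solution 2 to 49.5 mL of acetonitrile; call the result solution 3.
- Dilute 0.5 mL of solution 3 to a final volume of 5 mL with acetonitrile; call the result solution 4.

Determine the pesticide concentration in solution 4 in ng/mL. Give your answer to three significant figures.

Step 1: 150 μL brought to 900 μL → factor 900/150 = 6
Step 2: 2-fold → factor 2
Step 3: 500 μL + 49.5 mL = 50000 μL total → factor 50000/500 = 100
Step 4: 0.5 mL brought to 5 mL → factor 5/0.5 = 10
Overall dilution factor = 6 × 2 × 100 × 10 = 12000
Final = 8.00 mg/mL / 12000 = 0.0006667 mg/mL = 667 ng/mL

667 ng/mL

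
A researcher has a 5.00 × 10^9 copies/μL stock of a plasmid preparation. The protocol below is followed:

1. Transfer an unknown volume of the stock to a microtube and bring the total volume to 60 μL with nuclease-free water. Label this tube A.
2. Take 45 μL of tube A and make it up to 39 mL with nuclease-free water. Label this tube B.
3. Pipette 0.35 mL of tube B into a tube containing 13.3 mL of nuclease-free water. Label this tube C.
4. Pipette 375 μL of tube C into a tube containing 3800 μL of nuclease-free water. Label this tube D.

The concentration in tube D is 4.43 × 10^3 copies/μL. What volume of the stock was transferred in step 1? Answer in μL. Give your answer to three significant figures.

20.0 μL

Step 1: v brought to 60 μL → factor = 60 μL/v
Step 2: 45 μL brought to 39 mL → factor 39000/45 = 866.67
Step 3: 0.35 mL + 13.3 mL = 13.65 mL total → factor 13.65/0.35 = 39
Step 4: 375 μL + 3800 μL = 4175 μL total → factor 4175/375 = 11.133
Product of known-step factors = 3.7631 × 10^5
Overall factor = 5.00 × 10^9 copies/μL / (4.43 × 10^3 copies/μL) = 1.1287 × 10^6
Step-1 factor = 1.1287 × 10^6 / 3.7631 × 10^5 = 2.9993
v = 60 μL / 2.9993 = 20.0 μL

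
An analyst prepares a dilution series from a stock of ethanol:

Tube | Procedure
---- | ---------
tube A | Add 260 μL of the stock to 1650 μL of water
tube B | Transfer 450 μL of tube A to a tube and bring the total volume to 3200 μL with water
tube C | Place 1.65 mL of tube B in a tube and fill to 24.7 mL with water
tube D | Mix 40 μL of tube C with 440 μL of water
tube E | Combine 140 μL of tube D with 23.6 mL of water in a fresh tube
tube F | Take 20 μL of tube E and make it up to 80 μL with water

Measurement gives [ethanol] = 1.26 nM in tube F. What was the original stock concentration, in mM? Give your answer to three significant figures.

8.02 mM

Step 1: 260 μL + 1650 μL = 1910 μL total → factor 1910/260 = 7.3462
Step 2: 450 μL brought to 3200 μL → factor 3200/450 = 7.1111
Step 3: 1.65 mL brought to 24.7 mL → factor 24.7/1.65 = 14.97
Step 4: 40 μL + 440 μL = 480 μL total → factor 480/40 = 12
Step 5: 140 μL + 23.6 mL = 23740 μL total → factor 23740/140 = 169.57
Step 6: 20 μL brought to 80 μL → factor 80/20 = 4
Overall dilution factor = 7.3462 × 7.1111 × 14.97 × 12 × 169.57 × 4 = 6.3651 × 10^6
Stock = 1.26 nM × 6.3651 × 10^6 = 8.020 × 10^6 nM = 8.02 mM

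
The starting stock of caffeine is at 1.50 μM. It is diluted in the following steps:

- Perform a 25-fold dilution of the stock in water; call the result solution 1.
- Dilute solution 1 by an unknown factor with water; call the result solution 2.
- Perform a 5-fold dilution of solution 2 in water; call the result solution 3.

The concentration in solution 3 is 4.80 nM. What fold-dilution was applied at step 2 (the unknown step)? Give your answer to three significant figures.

2.50-fold

Step 1: 25-fold → factor 25
Step 2: unknown factor x
Step 3: 5-fold → factor 5
Product of known-step factors = 125
Overall factor = 1.50 μM / (4.80 nM) = 312.5
x = 312.5 / 125 = 2.50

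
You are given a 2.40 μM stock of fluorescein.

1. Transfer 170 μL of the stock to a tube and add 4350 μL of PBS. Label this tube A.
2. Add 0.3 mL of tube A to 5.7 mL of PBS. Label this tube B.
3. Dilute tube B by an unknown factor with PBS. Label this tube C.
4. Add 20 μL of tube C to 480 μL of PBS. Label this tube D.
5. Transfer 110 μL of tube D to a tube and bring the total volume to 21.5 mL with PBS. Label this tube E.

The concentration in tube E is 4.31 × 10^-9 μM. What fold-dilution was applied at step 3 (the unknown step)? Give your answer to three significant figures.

Step 1: 170 μL + 4350 μL = 4520 μL total → factor 4520/170 = 26.588
Step 2: 0.3 mL + 5.7 mL = 6 mL total → factor 6/0.3 = 20
Step 3: unknown factor x
Step 4: 20 μL + 480 μL = 500 μL total → factor 500/20 = 25
Step 5: 110 μL brought to 21.5 mL → factor 21500/110 = 195.45
Product of known-step factors = 2.5984 × 10^6
Overall factor = 2.40 μM / (4.31 × 10^-9 μM) = 5.5684 × 10^8
x = 5.5684 × 10^8 / 2.5984 × 10^6 = 214

214-fold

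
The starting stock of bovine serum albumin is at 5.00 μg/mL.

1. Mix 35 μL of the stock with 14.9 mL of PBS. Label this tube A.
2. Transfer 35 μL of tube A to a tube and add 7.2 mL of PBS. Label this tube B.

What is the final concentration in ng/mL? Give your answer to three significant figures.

0.0567 ng/mL

Step 1: 35 μL + 14.9 mL = 14935 μL total → factor 14935/35 = 426.71
Step 2: 35 μL + 7.2 mL = 7235 μL total → factor 7235/35 = 206.71
Overall dilution factor = 426.71 × 206.71 = 88208
Final = 5.00 μg/mL / 88208 = 5.668 × 10^-5 μg/mL = 0.0567 ng/mL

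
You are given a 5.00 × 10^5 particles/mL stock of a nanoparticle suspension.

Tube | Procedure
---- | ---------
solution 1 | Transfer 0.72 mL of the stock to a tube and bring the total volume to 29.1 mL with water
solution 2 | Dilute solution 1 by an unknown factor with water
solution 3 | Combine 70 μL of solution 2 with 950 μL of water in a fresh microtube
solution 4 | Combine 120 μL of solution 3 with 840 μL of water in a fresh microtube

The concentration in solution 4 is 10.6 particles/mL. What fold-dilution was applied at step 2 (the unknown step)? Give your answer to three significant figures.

Step 1: 0.72 mL brought to 29.1 mL → factor 29.1/0.72 = 40.417
Step 2: unknown factor x
Step 3: 70 μL + 950 μL = 1020 μL total → factor 1020/70 = 14.571
Step 4: 120 μL + 840 μL = 960 μL total → factor 960/120 = 8
Product of known-step factors = 4711.4
Overall factor = 5.00 × 10^5 particles/mL / (10.6 particles/mL) = 47170
x = 47170 / 4711.4 = 10.0

10.0-fold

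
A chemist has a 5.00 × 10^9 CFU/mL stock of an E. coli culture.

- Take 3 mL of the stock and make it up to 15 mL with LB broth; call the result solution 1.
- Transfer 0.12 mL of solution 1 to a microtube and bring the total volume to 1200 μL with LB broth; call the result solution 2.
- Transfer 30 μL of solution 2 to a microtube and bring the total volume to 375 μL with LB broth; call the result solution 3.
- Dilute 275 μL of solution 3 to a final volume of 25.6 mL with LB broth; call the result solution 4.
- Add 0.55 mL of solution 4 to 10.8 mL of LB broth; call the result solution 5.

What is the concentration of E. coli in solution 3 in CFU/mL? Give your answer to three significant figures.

8.00 × 10^6 CFU/mL

Step 1: 3 mL brought to 15 mL → factor 15/3 = 5
Step 2: 0.12 mL brought to 1200 μL → factor 1.2/0.12 = 10
Step 3: 30 μL brought to 375 μL → factor 375/30 = 12.5
Dilution factor through solution 3 = 5 × 10 × 12.5 = 625
[solution 3] = 5.00 × 10^9 CFU/mL / 625 = 8.00 × 10^6 CFU/mL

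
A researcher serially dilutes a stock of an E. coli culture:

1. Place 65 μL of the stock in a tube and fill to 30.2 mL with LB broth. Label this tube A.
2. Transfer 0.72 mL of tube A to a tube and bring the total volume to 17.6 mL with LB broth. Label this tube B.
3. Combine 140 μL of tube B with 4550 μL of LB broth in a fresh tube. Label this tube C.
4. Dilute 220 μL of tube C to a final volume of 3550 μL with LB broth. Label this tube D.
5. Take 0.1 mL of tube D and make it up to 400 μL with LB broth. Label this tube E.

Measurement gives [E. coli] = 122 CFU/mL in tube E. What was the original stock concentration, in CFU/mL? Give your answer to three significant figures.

Step 1: 65 μL brought to 30.2 mL → factor 30200/65 = 464.62
Step 2: 0.72 mL brought to 17.6 mL → factor 17.6/0.72 = 24.444
Step 3: 140 μL + 4550 μL = 4690 μL total → factor 4690/140 = 33.5
Step 4: 220 μL brought to 3550 μL → factor 3550/220 = 16.136
Step 5: 0.1 mL brought to 400 μL → factor 0.4/0.1 = 4
Overall dilution factor = 464.62 × 24.444 × 33.5 × 16.136 × 4 = 2.4558 × 10^7
Stock = 122 CFU/mL × 2.4558 × 10^7 = 3.00 × 10^9 CFU/mL

3.00 × 10^9 CFU/mL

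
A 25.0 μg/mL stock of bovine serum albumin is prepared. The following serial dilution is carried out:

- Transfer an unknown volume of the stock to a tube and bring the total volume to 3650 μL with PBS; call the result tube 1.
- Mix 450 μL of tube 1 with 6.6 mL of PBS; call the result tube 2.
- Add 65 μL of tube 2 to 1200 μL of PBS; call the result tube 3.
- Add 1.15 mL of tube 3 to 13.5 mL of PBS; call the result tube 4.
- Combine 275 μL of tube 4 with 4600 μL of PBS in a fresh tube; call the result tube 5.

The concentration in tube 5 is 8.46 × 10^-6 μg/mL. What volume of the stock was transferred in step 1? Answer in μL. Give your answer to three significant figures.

Step 1: v brought to 3650 μL → factor = 3650 μL/v
Step 2: 450 μL + 6.6 mL = 7050 μL total → factor 7050/450 = 15.667
Step 3: 65 μL + 1200 μL = 1265 μL total → factor 1265/65 = 19.462
Step 4: 1.15 mL + 13.5 mL = 14.65 mL total → factor 14.65/1.15 = 12.739
Step 5: 275 μL + 4600 μL = 4875 μL total → factor 4875/275 = 17.727
Product of known-step factors = 68855
Overall factor = 25.0 μg/mL / (8.46 × 10^-6 μg/mL) = 2.9551 × 10^6
Step-1 factor = 2.9551 × 10^6 / 68855 = 42.917
v = 3650 μL / 42.917 = 85.0 μL

85.0 μL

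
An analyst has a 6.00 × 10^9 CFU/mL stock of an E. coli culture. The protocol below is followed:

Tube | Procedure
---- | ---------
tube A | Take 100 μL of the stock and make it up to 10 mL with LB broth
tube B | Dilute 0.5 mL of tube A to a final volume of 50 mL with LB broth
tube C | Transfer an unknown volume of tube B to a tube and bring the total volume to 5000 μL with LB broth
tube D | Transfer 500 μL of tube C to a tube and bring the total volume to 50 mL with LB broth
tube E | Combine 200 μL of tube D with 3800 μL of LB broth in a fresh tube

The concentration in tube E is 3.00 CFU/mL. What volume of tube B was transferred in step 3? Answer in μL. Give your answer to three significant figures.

50.0 μL

Step 1: 100 μL brought to 10 mL → factor 10000/100 = 100
Step 2: 0.5 mL brought to 50 mL → factor 50/0.5 = 100
Step 3: v brought to 5000 μL → factor = 5000 μL/v
Step 4: 500 μL brought to 50 mL → factor 50000/500 = 100
Step 5: 200 μL + 3800 μL = 4000 μL total → factor 4000/200 = 20
Product of known-step factors = 2 × 10^7
Overall factor = 6.00 × 10^9 CFU/mL / (3.00 CFU/mL) = 2 × 10^9
Step-3 factor = 2 × 10^9 / 2 × 10^7 = 100
v = 5000 μL / 100 = 50.0 μL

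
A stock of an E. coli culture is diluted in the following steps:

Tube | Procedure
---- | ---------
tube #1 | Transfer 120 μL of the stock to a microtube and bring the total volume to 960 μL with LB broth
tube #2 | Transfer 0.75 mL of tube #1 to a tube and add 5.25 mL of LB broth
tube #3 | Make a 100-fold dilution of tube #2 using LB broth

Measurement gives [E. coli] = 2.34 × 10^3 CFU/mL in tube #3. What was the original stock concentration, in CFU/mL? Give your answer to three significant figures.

Step 1: 120 μL brought to 960 μL → factor 960/120 = 8
Step 2: 0.75 mL + 5.25 mL = 6 mL total → factor 6/0.75 = 8
Step 3: 100-fold → factor 100
Overall dilution factor = 8 × 8 × 100 = 6400
Stock = 2.34 × 10^3 CFU/mL × 6400 = 1.50 × 10^7 CFU/mL

1.50 × 10^7 CFU/mL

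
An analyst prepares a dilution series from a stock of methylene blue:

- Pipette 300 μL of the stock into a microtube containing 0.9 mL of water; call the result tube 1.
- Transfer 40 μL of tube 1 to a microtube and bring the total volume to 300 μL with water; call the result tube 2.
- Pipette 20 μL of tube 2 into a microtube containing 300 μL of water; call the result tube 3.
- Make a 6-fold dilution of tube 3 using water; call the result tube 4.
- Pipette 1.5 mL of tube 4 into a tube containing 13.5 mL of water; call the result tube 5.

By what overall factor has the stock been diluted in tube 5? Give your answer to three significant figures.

2.88 × 10^4

Step 1: 300 μL + 0.9 mL = 1200 μL total → factor 1200/300 = 4
Step 2: 40 μL brought to 300 μL → factor 300/40 = 7.5
Step 3: 20 μL + 300 μL = 320 μL total → factor 320/20 = 16
Step 4: 6-fold → factor 6
Step 5: 1.5 mL + 13.5 mL = 15 mL total → factor 15/1.5 = 10
Overall dilution factor = 4 × 7.5 × 16 × 6 × 10 = 28800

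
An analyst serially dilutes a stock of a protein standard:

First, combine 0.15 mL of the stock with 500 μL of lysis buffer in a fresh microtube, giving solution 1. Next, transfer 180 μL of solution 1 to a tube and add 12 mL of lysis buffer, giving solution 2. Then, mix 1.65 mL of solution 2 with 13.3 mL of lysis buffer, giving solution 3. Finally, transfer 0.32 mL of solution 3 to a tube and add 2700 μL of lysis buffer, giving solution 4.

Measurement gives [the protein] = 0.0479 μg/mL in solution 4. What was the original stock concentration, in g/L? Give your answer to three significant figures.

1.20 g/L

Step 1: 0.15 mL + 500 μL = 0.65 mL total → factor 0.65/0.15 = 4.3333
Step 2: 180 μL + 12 mL = 12180 μL total → factor 12180/180 = 67.667
Step 3: 1.65 mL + 13.3 mL = 14.95 mL total → factor 14.95/1.65 = 9.0606
Step 4: 0.32 mL + 2700 μL = 3.02 mL total → factor 3.02/0.32 = 9.4375
Overall dilution factor = 4.3333 × 67.667 × 9.0606 × 9.4375 = 25073
Stock = 0.0479 μg/mL × 25073 = 1201 μg/mL = 1.20 g/L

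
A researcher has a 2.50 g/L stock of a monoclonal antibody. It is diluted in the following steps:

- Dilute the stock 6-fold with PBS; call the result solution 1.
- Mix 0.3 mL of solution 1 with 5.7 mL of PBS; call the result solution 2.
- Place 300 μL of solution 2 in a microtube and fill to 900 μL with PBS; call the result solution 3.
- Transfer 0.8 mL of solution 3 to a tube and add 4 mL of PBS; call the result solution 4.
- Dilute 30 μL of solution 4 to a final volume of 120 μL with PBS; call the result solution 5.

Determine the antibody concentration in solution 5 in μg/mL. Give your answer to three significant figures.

0.289 μg/mL

Step 1: 6-fold → factor 6
Step 2: 0.3 mL + 5.7 mL = 6 mL total → factor 6/0.3 = 20
Step 3: 300 μL brought to 900 μL → factor 900/300 = 3
Step 4: 0.8 mL + 4 mL = 4.8 mL total → factor 4.8/0.8 = 6
Step 5: 30 μL brought to 120 μL → factor 120/30 = 4
Overall dilution factor = 6 × 20 × 3 × 6 × 4 = 8640
Final = 2.50 g/L / 8640 = 0.0002894 g/L = 0.289 μg/mL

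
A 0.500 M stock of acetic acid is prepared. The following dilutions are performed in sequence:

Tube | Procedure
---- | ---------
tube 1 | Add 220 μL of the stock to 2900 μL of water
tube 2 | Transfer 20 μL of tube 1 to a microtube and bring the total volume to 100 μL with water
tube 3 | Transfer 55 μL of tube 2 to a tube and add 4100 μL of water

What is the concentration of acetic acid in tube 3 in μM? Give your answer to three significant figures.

Step 1: 220 μL + 2900 μL = 3120 μL total → factor 3120/220 = 14.182
Step 2: 20 μL brought to 100 μL → factor 100/20 = 5
Step 3: 55 μL + 4100 μL = 4155 μL total → factor 4155/55 = 75.545
Overall dilution factor = 14.182 × 5 × 75.545 = 5356.9
Final = 0.500 M / 5356.9 = 9.334 × 10^-5 M = 93.3 μM

93.3 μM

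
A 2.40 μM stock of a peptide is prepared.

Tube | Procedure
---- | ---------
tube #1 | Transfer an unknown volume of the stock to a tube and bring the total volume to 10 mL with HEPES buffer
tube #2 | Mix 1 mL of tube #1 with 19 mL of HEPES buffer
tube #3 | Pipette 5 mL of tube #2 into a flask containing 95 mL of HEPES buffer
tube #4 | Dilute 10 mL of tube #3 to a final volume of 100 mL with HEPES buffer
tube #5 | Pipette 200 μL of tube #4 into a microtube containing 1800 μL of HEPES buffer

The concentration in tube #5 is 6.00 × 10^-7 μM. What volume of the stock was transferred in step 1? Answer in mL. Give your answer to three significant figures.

Step 1: v brought to 10 mL → factor = 10 mL/v
Step 2: 1 mL + 19 mL = 20 mL total → factor 20/1 = 20
Step 3: 5 mL + 95 mL = 100 mL total → factor 100/5 = 20
Step 4: 10 mL brought to 100 mL → factor 100/10 = 10
Step 5: 200 μL + 1800 μL = 2000 μL total → factor 2000/200 = 10
Product of known-step factors = 40000
Overall factor = 2.40 μM / (6.00 × 10^-7 μM) = 4 × 10^6
Step-1 factor = 4 × 10^6 / 40000 = 100
v = 10 mL / 100 = 0.100 mL

0.100 mL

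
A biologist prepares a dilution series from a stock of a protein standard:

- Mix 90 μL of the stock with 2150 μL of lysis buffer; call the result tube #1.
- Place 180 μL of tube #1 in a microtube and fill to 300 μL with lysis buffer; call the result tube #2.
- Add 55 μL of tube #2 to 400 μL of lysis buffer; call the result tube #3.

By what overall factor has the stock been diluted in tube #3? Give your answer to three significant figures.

Step 1: 90 μL + 2150 μL = 2240 μL total → factor 2240/90 = 24.889
Step 2: 180 μL brought to 300 μL → factor 300/180 = 1.6667
Step 3: 55 μL + 400 μL = 455 μL total → factor 455/55 = 8.2727
Overall dilution factor = 24.889 × 1.6667 × 8.2727 = 343.16

343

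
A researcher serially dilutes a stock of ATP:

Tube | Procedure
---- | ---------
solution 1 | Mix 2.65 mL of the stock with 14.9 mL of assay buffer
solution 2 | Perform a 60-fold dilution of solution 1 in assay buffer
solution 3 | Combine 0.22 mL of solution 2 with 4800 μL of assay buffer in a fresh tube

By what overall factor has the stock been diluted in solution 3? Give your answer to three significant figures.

Step 1: 2.65 mL + 14.9 mL = 17.55 mL total → factor 17.55/2.65 = 6.6226
Step 2: 60-fold → factor 60
Step 3: 0.22 mL + 4800 μL = 5.02 mL total → factor 5.02/0.22 = 22.818
Overall dilution factor = 6.6226 × 60 × 22.818 = 9067

9.07 × 10^3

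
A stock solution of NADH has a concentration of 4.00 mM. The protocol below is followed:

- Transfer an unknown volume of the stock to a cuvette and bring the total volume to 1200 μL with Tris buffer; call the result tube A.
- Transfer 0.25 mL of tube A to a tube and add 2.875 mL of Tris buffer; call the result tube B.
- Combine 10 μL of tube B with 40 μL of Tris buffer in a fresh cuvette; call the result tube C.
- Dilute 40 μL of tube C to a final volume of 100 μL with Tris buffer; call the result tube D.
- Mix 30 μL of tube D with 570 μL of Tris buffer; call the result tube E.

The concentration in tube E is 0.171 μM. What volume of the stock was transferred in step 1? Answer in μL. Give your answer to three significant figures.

160 μL

Step 1: v brought to 1200 μL → factor = 1200 μL/v
Step 2: 0.25 mL + 2.875 mL = 3.125 mL total → factor 3.125/0.25 = 12.5
Step 3: 10 μL + 40 μL = 50 μL total → factor 50/10 = 5
Step 4: 40 μL brought to 100 μL → factor 100/40 = 2.5
Step 5: 30 μL + 570 μL = 600 μL total → factor 600/30 = 20
Product of known-step factors = 3125
Overall factor = 4.00 mM / (0.171 μM) = 23392
Step-1 factor = 23392 / 3125 = 7.4854
v = 1200 μL / 7.4854 = 160 μL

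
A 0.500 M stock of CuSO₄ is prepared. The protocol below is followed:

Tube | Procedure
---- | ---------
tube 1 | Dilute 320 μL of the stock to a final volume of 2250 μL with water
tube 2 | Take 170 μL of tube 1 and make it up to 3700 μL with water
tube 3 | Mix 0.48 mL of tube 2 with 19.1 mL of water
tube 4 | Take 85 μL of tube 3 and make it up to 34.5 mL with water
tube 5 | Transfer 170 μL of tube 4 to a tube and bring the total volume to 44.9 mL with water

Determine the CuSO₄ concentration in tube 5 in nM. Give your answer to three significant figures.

0.747 nM

Step 1: 320 μL brought to 2250 μL → factor 2250/320 = 7.0312
Step 2: 170 μL brought to 3700 μL → factor 3700/170 = 21.765
Step 3: 0.48 mL + 19.1 mL = 19.58 mL total → factor 19.58/0.48 = 40.792
Step 4: 85 μL brought to 34.5 mL → factor 34500/85 = 405.88
Step 5: 170 μL brought to 44.9 mL → factor 44900/170 = 264.12
Overall dilution factor = 7.0312 × 21.765 × 40.792 × 405.88 × 264.12 = 6.692 × 10^8
Final = 0.500 M / 6.692 × 10^8 = 7.472 × 10^-10 M = 0.747 nM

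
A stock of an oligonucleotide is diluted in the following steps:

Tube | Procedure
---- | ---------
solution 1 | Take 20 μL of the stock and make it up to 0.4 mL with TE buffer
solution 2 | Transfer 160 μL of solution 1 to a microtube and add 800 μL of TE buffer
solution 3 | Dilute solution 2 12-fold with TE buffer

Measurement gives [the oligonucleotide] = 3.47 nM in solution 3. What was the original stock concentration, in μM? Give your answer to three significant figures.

5.00 μM

Step 1: 20 μL brought to 0.4 mL → factor 400/20 = 20
Step 2: 160 μL + 800 μL = 960 μL total → factor 960/160 = 6
Step 3: 12-fold → factor 12
Overall dilution factor = 20 × 6 × 12 = 1440
Stock = 3.47 nM × 1440 = 4997 nM = 5.00 μM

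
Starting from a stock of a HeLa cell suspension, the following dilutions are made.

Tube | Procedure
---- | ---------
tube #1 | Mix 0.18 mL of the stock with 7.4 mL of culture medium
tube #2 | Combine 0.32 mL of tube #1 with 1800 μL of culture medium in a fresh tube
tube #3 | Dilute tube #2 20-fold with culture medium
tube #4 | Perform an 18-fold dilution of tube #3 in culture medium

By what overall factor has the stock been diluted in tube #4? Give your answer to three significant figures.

Step 1: 0.18 mL + 7.4 mL = 7.58 mL total → factor 7.58/0.18 = 42.111
Step 2: 0.32 mL + 1800 μL = 2.12 mL total → factor 2.12/0.32 = 6.625
Step 3: 20-fold → factor 20
Step 4: 18-fold → factor 18
Overall dilution factor = 42.111 × 6.625 × 20 × 18 = 1.0044 × 10^5

1.00 × 10^5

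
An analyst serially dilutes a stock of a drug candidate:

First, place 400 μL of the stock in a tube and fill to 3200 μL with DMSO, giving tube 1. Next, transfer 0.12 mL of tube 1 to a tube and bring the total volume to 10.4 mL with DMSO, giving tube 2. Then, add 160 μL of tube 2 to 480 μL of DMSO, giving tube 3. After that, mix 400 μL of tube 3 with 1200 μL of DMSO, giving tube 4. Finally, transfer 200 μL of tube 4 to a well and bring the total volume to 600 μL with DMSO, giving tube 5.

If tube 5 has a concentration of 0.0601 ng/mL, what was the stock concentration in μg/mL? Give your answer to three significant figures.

2.00 μg/mL

Step 1: 400 μL brought to 3200 μL → factor 3200/400 = 8
Step 2: 0.12 mL brought to 10.4 mL → factor 10.4/0.12 = 86.667
Step 3: 160 μL + 480 μL = 640 μL total → factor 640/160 = 4
Step 4: 400 μL + 1200 μL = 1600 μL total → factor 1600/400 = 4
Step 5: 200 μL brought to 600 μL → factor 600/200 = 3
Overall dilution factor = 8 × 86.667 × 4 × 4 × 3 = 33280
Stock = 0.0601 ng/mL × 33280 = 2000 ng/mL = 2.00 μg/mL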